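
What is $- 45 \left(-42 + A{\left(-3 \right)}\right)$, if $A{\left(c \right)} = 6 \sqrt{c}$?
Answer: $1890 - 270 i \sqrt{3} \approx 1890.0 - 467.65 i$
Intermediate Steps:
$- 45 \left(-42 + A{\left(-3 \right)}\right) = - 45 \left(-42 + 6 \sqrt{-3}\right) = - 45 \left(-42 + 6 i \sqrt{3}\right) = 1890 - 270 i \sqrt{3}$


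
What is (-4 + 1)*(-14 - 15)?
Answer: 87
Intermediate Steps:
(-4 + 1)*(-14 - 15) = -3*(-29) = 87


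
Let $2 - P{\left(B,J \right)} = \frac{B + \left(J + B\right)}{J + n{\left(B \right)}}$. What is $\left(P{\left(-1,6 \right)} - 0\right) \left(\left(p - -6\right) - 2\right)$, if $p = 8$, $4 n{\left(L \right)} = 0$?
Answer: $16$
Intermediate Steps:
$n{\left(L \right)} = 0$ ($n{\left(L \right)} = \frac{1}{4} \cdot 0 = 0$)
$P{\left(B,J \right)} = 2 - \frac{J + 2 B}{J}$ ($P{\left(B,J \right)} = 2 - \frac{B + \left(J + B\right)}{J + 0} = 2 - \frac{B + \left(B + J\right)}{J} = 2 - \frac{J + 2 B}{J}$)
$\left(P{\left(-1,6 \right)} - 0\right) \left(\left(p - -6\right) - 2\right) = \left(\frac{6 - -2}{6} - 0\right) \left(\left(8 - -6\right) - 2\right) = \left(\frac{6 + 2}{6} + 0\right) \left(\left(8 + 6\right) - 2\right) = \left(\frac{1}{6} \cdot 8 + 0\right) \left(14 - 2\right) = \left(\frac{4}{3} + 0\right) 12 = \frac{4}{3} \cdot 12 = 16$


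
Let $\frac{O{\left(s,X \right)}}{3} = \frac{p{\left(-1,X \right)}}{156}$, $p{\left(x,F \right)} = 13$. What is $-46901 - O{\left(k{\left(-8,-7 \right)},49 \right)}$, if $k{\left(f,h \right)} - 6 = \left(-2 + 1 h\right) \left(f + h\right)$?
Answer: $- \frac{187605}{4} \approx -46901.0$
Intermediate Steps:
$k{\left(f,h \right)} = 6 + \left(-2 + h\right) \left(f + h\right)$ ($k{\left(f,h \right)} = 6 + \left(-2 + 1 h\right) \left(f + h\right) = 6 + \left(-2 + h\right) \left(f + h\right)$)
$O{\left(s,X \right)} = \frac{1}{4}$ ($O{\left(s,X \right)} = 3 \cdot \frac{13}{156} = 3 \cdot 13 \cdot \frac{1}{156} = 3 \cdot \frac{1}{12} = \frac{1}{4}$)
$-46901 - O{\left(k{\left(-8,-7 \right)},49 \right)} = -46901 - \frac{1}{4} = - \frac{187605}{4}$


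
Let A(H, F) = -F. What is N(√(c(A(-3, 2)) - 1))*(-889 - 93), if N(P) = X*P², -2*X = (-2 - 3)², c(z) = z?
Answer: -36825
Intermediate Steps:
X = -25/2 (X = -(-2 - 3)²/2 = -½*(-5)² = -½*25 = -25/2 ≈ -12.500)
N(P) = -25*P²/2
N(√(c(A(-3, 2)) - 1))*(-889 - 93) = (-25*(√(-1*2 - 1))²/2)*(-889 - 93) = -25*(√(-2 - 1))²/2*(-982) = -25*(√(-3))²/2*(-982) = -25*(I*√3)²/2*(-982) = -25/2*(-3)*(-982) = (75/2)*(-982) = -36825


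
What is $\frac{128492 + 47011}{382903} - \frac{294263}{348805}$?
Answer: $- \frac{51457861574}{133558480915} \approx -0.38528$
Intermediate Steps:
$\frac{128492 + 47011}{382903} - \frac{294263}{348805} = 175503 \cdot \frac{1}{382903} - \frac{294263}{348805} = \frac{175503}{382903} - \frac{294263}{348805} = - \frac{51457861574}{133558480915}$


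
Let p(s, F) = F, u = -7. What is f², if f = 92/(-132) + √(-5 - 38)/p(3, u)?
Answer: -20906/53361 + 46*I*√43/231 ≈ -0.39178 + 1.3058*I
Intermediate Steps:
f = -23/33 - I*√43/7 (f = 92/(-132) + √(-5 - 38)/(-7) = 92*(-1/132) + √(-43)*(-⅐) = -23/33 + (I*√43)*(-⅐) = -23/33 - I*√43/7 ≈ -0.69697 - 0.93678*I)
f² = (-23/33 - I*√43/7)²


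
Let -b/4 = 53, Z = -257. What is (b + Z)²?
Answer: 219961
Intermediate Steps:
b = -212 (b = -4*53 = -212)
(b + Z)² = (-212 - 257)² = (-469)² = 219961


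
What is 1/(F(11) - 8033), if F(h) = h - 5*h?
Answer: -1/8077 ≈ -0.00012381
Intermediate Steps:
F(h) = -4*h
1/(F(11) - 8033) = 1/(-4*11 - 8033) = 1/(-44 - 8033) = 1/(-8077) = -1/8077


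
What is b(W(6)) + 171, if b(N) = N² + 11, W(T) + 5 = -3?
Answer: 246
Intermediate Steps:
W(T) = -8 (W(T) = -5 - 3 = -8)
b(N) = 11 + N²
b(W(6)) + 171 = (11 + (-8)²) + 171 = (11 + 64) + 171 = 75 + 171 = 246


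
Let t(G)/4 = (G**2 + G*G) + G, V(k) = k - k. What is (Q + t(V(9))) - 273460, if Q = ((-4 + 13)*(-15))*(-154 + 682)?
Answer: -344740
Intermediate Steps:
V(k) = 0
t(G) = 4*G + 8*G**2 (t(G) = 4*((G**2 + G*G) + G) = 4*((G**2 + G**2) + G) = 4*(2*G**2 + G) = 4*(G + 2*G**2) = 4*G + 8*G**2)
Q = -71280 (Q = (9*(-15))*528 = -135*528 = -71280)
(Q + t(V(9))) - 273460 = (-71280 + 4*0*(1 + 2*0)) - 273460 = (-71280 + 4*0*(1 + 0)) - 273460 = (-71280 + 4*0*1) - 273460 = (-71280 + 0) - 273460 = -71280 - 273460 = -344740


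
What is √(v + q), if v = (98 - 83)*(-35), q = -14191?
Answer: 2*I*√3679 ≈ 121.31*I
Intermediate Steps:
v = -525 (v = 15*(-35) = -525)
√(v + q) = √(-525 - 14191) = √(-14716) = 2*I*√3679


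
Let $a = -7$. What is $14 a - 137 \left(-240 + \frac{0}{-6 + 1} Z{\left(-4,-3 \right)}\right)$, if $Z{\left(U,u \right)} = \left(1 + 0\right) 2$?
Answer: $32782$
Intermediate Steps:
$Z{\left(U,u \right)} = 2$ ($Z{\left(U,u \right)} = 1 \cdot 2 = 2$)
$14 a - 137 \left(-240 + \frac{0}{-6 + 1} Z{\left(-4,-3 \right)}\right) = 14 \left(-7\right) - 137 \left(-240 + \frac{0}{-6 + 1} \cdot 2\right) = -98 - 137 \left(-240 + \frac{0}{-5} \cdot 2\right) = -98 - 137 \left(-240 + 0 \left(- \frac{1}{5}\right) 2\right) = -98 - 137 \left(-240 + 0 \cdot 2\right) = -98 - 137 \left(-240 + 0\right) = -98 - -32880 = -98 + 32880 = 32782$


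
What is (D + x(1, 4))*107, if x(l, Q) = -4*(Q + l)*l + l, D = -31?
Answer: -5350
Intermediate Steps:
x(l, Q) = l - 4*l*(Q + l) (x(l, Q) = -4*l*(Q + l) + l = l - 4*l*(Q + l))
(D + x(1, 4))*107 = (-31 + 1*(1 - 4*4 - 4*1))*107 = (-31 + 1*(1 - 16 - 4))*107 = (-31 + 1*(-19))*107 = (-31 - 19)*107 = -50*107 = -5350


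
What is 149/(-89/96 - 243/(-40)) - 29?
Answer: -139/2471 ≈ -0.056253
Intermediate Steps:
149/(-89/96 - 243/(-40)) - 29 = 149/(-89*1/96 - 243*(-1/40)) - 29 = 149/(-89/96 + 243/40) - 29 = 149/(2471/480) - 29 = 149*(480/2471) - 29 = 71520/2471 - 29 = -139/2471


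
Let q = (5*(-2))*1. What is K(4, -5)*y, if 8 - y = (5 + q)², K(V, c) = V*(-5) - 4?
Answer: 408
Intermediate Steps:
K(V, c) = -4 - 5*V (K(V, c) = -5*V - 4 = -4 - 5*V)
q = -10 (q = -10*1 = -10)
y = -17 (y = 8 - (5 - 10)² = 8 - 1*(-5)² = 8 - 1*25 = 8 - 25 = -17)
K(4, -5)*y = (-4 - 5*4)*(-17) = (-4 - 20)*(-17) = -24*(-17) = 408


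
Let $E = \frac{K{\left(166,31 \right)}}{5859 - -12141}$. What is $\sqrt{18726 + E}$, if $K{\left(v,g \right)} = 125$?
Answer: $\frac{\sqrt{2696545}}{12} \approx 136.84$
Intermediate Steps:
$E = \frac{1}{144}$ ($E = \frac{125}{5859 - -12141} = \frac{125}{5859 + 12141} = \frac{125}{18000} = 125 \cdot \frac{1}{18000} = \frac{1}{144} \approx 0.0069444$)
$\sqrt{18726 + E} = \sqrt{18726 + \frac{1}{144}} = \sqrt{\frac{2696545}{144}} = \frac{\sqrt{2696545}}{12}$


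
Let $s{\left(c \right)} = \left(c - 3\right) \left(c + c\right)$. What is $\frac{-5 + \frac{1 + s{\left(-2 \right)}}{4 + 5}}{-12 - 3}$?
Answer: $\frac{8}{45} \approx 0.17778$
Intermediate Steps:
$s{\left(c \right)} = 2 c \left(-3 + c\right)$ ($s{\left(c \right)} = \left(-3 + c\right) 2 c = 2 c \left(-3 + c\right)$)
$\frac{-5 + \frac{1 + s{\left(-2 \right)}}{4 + 5}}{-12 - 3} = \frac{-5 + \frac{1 + 2 \left(-2\right) \left(-3 - 2\right)}{4 + 5}}{-12 - 3} = \frac{-5 + \frac{1 + 2 \left(-2\right) \left(-5\right)}{9}}{-15} = \left(-5 + \left(1 + 20\right) \frac{1}{9}\right) \left(- \frac{1}{15}\right) = \left(-5 + 21 \cdot \frac{1}{9}\right) \left(- \frac{1}{15}\right) = \left(-5 + \frac{7}{3}\right) \left(- \frac{1}{15}\right) = \left(- \frac{8}{3}\right) \left(- \frac{1}{15}\right) = \frac{8}{45}$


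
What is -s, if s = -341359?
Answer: 341359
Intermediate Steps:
-s = -1*(-341359) = 341359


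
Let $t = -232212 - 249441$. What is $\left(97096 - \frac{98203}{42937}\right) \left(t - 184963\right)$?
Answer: $- \frac{2779063941087384}{42937} \approx -6.4724 \cdot 10^{10}$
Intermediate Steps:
$t = -481653$ ($t = -232212 - 249441 = -481653$)
$\left(97096 - \frac{98203}{42937}\right) \left(t - 184963\right) = \left(97096 - \frac{98203}{42937}\right) \left(-481653 - 184963\right) = \left(97096 - 98203 \cdot \frac{1}{42937}\right) \left(-666616\right) = \left(97096 - \frac{98203}{42937}\right) \left(-666616\right) = \frac{4168912749}{42937} \left(-666616\right) = - \frac{2779063941087384}{42937}$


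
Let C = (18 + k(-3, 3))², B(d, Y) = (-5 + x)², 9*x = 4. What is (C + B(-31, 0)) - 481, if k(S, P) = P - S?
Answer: 9376/81 ≈ 115.75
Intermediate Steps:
x = 4/9 (x = (⅑)*4 = 4/9 ≈ 0.44444)
B(d, Y) = 1681/81 (B(d, Y) = (-5 + 4/9)² = (-41/9)² = 1681/81)
C = 576 (C = (18 + (3 - 1*(-3)))² = (18 + (3 + 3))² = (18 + 6)² = 24² = 576)
(C + B(-31, 0)) - 481 = (576 + 1681/81) - 481 = 48337/81 - 481 = 9376/81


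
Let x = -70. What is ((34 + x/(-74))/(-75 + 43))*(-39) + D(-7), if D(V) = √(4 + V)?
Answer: 50427/1184 + I*√3 ≈ 42.59 + 1.732*I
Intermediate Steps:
((34 + x/(-74))/(-75 + 43))*(-39) + D(-7) = ((34 - 70/(-74))/(-75 + 43))*(-39) + √(4 - 7) = ((34 - 70*(-1/74))/(-32))*(-39) + √(-3) = ((34 + 35/37)*(-1/32))*(-39) + I*√3 = ((1293/37)*(-1/32))*(-39) + I*√3 = -1293/1184*(-39) + I*√3 = 50427/1184 + I*√3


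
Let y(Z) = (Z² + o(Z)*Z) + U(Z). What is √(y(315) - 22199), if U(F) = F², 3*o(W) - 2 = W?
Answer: 8*√3274 ≈ 457.75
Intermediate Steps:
o(W) = ⅔ + W/3
y(Z) = 2*Z² + Z*(⅔ + Z/3) (y(Z) = (Z² + (⅔ + Z/3)*Z) + Z² = (Z² + Z*(⅔ + Z/3)) + Z² = 2*Z² + Z*(⅔ + Z/3))
√(y(315) - 22199) = √((⅓)*315*(2 + 7*315) - 22199) = √((⅓)*315*(2 + 2205) - 22199) = √((⅓)*315*2207 - 22199) = √(231735 - 22199) = √209536 = 8*√3274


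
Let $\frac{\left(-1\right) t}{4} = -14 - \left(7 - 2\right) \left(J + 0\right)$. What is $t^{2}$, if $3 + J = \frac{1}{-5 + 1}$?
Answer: $81$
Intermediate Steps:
$J = - \frac{13}{4}$ ($J = -3 + \frac{1}{-5 + 1} = -3 + \frac{1}{-4} = -3 - \frac{1}{4} = - \frac{13}{4} \approx -3.25$)
$t = -9$ ($t = - 4 \left(-14 - \left(7 - 2\right) \left(- \frac{13}{4} + 0\right)\right) = - 4 \left(-14 - 5 \left(- \frac{13}{4}\right)\right) = - 4 \left(-14 - - \frac{65}{4}\right) = - 4 \left(-14 + \frac{65}{4}\right) = \left(-4\right) \frac{9}{4} = -9$)
$t^{2} = \left(-9\right)^{2} = 81$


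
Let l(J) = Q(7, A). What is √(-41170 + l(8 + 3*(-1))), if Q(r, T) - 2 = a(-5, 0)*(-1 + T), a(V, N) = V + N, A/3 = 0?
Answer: I*√41163 ≈ 202.89*I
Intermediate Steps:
A = 0 (A = 3*0 = 0)
a(V, N) = N + V
Q(r, T) = 7 - 5*T (Q(r, T) = 2 + (0 - 5)*(-1 + T) = 2 - 5*(-1 + T) = 2 + (5 - 5*T) = 7 - 5*T)
l(J) = 7 (l(J) = 7 - 5*0 = 7 + 0 = 7)
√(-41170 + l(8 + 3*(-1))) = √(-41170 + 7) = √(-41163) = I*√41163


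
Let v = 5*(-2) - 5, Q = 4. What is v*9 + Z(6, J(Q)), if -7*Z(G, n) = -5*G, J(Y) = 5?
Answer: -915/7 ≈ -130.71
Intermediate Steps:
v = -15 (v = -10 - 5 = -15)
Z(G, n) = 5*G/7 (Z(G, n) = -(-5)*G/7 = 5*G/7)
v*9 + Z(6, J(Q)) = -15*9 + (5/7)*6 = -135 + 30/7 = -915/7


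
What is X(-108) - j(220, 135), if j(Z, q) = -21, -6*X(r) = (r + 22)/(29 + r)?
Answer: 4934/237 ≈ 20.819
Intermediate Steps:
X(r) = -(22 + r)/(6*(29 + r)) (X(r) = -(r + 22)/(6*(29 + r)) = -(22 + r)/(6*(29 + r)))
X(-108) - j(220, 135) = (-22 - 1*(-108))/(6*(29 - 108)) - 1*(-21) = (⅙)*(-22 + 108)/(-79) + 21 = (⅙)*(-1/79)*86 + 21 = -43/237 + 21 = 4934/237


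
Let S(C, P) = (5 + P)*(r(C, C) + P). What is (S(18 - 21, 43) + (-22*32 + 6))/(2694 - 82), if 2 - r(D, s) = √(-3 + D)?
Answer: 731/1306 - 12*I*√6/653 ≈ 0.55972 - 0.045014*I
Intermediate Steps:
r(D, s) = 2 - √(-3 + D)
S(C, P) = (5 + P)*(2 + P - √(-3 + C)) (S(C, P) = (5 + P)*((2 - √(-3 + C)) + P) = (5 + P)*(2 + P - √(-3 + C)))
(S(18 - 21, 43) + (-22*32 + 6))/(2694 - 82) = ((10 + 43² - 5*√(-3 + (18 - 21)) + 7*43 - 1*43*√(-3 + (18 - 21))) + (-22*32 + 6))/(2694 - 82) = ((10 + 1849 - 5*√(-3 - 3) + 301 - 1*43*√(-3 - 3)) + (-704 + 6))/2612 = ((10 + 1849 - 5*I*√6 + 301 - 1*43*√(-6)) - 698)*(1/2612) = ((10 + 1849 - 5*I*√6 + 301 - 1*43*I*√6) - 698)*(1/2612) = ((10 + 1849 - 5*I*√6 + 301 - 43*I*√6) - 698)*(1/2612) = ((2160 - 48*I*√6) - 698)*(1/2612) = (1462 - 48*I*√6)*(1/2612) = 731/1306 - 12*I*√6/653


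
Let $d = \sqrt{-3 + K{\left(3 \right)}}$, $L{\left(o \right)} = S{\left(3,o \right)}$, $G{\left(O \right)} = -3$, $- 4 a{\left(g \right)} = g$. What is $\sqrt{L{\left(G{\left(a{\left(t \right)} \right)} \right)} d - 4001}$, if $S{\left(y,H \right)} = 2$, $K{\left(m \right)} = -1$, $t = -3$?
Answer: $\sqrt{-4001 + 4 i} \approx 0.0316 + 63.253 i$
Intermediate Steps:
$a{\left(g \right)} = - \frac{g}{4}$
$L{\left(o \right)} = 2$
$d = 2 i$ ($d = \sqrt{-3 - 1} = \sqrt{-4} = 2 i \approx 2.0 i$)
$\sqrt{L{\left(G{\left(a{\left(t \right)} \right)} \right)} d - 4001} = \sqrt{2 \cdot 2 i - 4001} = \sqrt{4 i - 4001} = \sqrt{-4001 + 4 i}$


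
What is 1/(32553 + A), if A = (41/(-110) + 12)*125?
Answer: 22/748141 ≈ 2.9406e-5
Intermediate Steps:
A = 31975/22 (A = (41*(-1/110) + 12)*125 = (-41/110 + 12)*125 = (1279/110)*125 = 31975/22 ≈ 1453.4)
1/(32553 + A) = 1/(32553 + 31975/22) = 1/(748141/22) = 22/748141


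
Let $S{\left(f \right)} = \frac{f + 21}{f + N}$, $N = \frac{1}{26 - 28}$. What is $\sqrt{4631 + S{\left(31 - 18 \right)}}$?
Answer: $\frac{\sqrt{115843}}{5} \approx 68.071$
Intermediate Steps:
$N = - \frac{1}{2}$ ($N = \frac{1}{-2} = - \frac{1}{2} \approx -0.5$)
$S{\left(f \right)} = \frac{21 + f}{- \frac{1}{2} + f}$ ($S{\left(f \right)} = \frac{f + 21}{f - \frac{1}{2}} = \frac{21 + f}{- \frac{1}{2} + f}$)
$\sqrt{4631 + S{\left(31 - 18 \right)}} = \sqrt{4631 + \frac{2 \left(21 + \left(31 - 18\right)\right)}{-1 + 2 \left(31 - 18\right)}} = \sqrt{4631 + \frac{2 \left(21 + 13\right)}{-1 + 2 \cdot 13}} = \sqrt{4631 + 2 \frac{1}{-1 + 26} \cdot 34} = \sqrt{4631 + 2 \cdot \frac{1}{25} \cdot 34} = \sqrt{4631 + \frac{68}{25}} = \sqrt{\frac{115843}{25}} = \frac{\sqrt{115843}}{5}$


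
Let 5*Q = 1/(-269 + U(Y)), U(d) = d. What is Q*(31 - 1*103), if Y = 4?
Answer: 72/1325 ≈ 0.054340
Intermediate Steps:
Q = -1/1325 (Q = 1/(5*(-269 + 4)) = (1/5)/(-265) = (1/5)*(-1/265) = -1/1325 ≈ -0.00075472)
Q*(31 - 1*103) = -(31 - 1*103)/1325 = -(31 - 103)/1325 = -1/1325*(-72) = 72/1325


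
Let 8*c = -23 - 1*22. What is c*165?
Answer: -7425/8 ≈ -928.13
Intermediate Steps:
c = -45/8 (c = (-23 - 1*22)/8 = (-23 - 22)/8 = (⅛)*(-45) = -45/8 ≈ -5.6250)
c*165 = -45/8*165 = -7425/8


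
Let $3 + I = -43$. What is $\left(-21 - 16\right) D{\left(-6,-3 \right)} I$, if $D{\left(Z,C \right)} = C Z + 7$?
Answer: $42550$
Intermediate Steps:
$I = -46$ ($I = -3 - 43 = -46$)
$D{\left(Z,C \right)} = 7 + C Z$
$\left(-21 - 16\right) D{\left(-6,-3 \right)} I = \left(-21 - 16\right) \left(7 - -18\right) \left(-46\right) = \left(-21 - 16\right) \left(7 + 18\right) \left(-46\right) = \left(-37\right) 25 \left(-46\right) = \left(-925\right) \left(-46\right) = 42550$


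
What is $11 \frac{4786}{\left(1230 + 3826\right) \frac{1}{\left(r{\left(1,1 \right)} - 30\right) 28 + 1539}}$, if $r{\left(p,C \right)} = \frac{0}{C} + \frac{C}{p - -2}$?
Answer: $\frac{55936375}{7584} \approx 7375.6$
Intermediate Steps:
$r{\left(p,C \right)} = \frac{C}{2 + p}$ ($r{\left(p,C \right)} = 0 + \frac{C}{p + 2} = 0 + \frac{C}{2 + p} = \frac{C}{2 + p}$)
$11 \frac{4786}{\left(1230 + 3826\right) \frac{1}{\left(r{\left(1,1 \right)} - 30\right) 28 + 1539}} = 11 \frac{4786}{\left(1230 + 3826\right) \frac{1}{\left(1 \frac{1}{2 + 1} - 30\right) 28 + 1539}} = 11 \frac{4786}{5056 \frac{1}{\left(1 \cdot \frac{1}{3} - 30\right) 28 + 1539}} = 11 \frac{4786}{5056 \frac{1}{\left(\frac{1}{3} - 30\right) 28 + 1539}} = 11 \frac{4786}{5056 \frac{1}{\left(- \frac{89}{3}\right) 28 + 1539}} = 11 \frac{4786}{5056 \frac{1}{- \frac{2492}{3} + 1539}} = 11 \frac{4786}{5056 \frac{1}{\frac{2125}{3}}} = 11 \frac{4786}{5056 \cdot \frac{3}{2125}} = 11 \frac{4786}{\frac{15168}{2125}} = 11 \cdot 4786 \cdot \frac{2125}{15168} = 11 \cdot \frac{5085125}{7584} = \frac{55936375}{7584}$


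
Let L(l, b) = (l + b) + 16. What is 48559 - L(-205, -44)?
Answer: 48792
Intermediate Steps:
L(l, b) = 16 + b + l (L(l, b) = (b + l) + 16 = 16 + b + l)
48559 - L(-205, -44) = 48559 - (16 - 44 - 205) = 48559 - 1*(-233) = 48559 + 233 = 48792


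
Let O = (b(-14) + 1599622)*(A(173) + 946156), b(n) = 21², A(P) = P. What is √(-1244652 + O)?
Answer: 15*√6729710107 ≈ 1.2305e+6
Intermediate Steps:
b(n) = 441
O = 1514186018727 (O = (441 + 1599622)*(173 + 946156) = 1600063*946329 = 1514186018727)
√(-1244652 + O) = √(-1244652 + 1514186018727) = √1514184774075 = 15*√6729710107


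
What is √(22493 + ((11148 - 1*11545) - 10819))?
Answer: 3*√1253 ≈ 106.19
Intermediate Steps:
√(22493 + ((11148 - 1*11545) - 10819)) = √(22493 + ((11148 - 11545) - 10819)) = √(22493 + (-397 - 10819)) = √(22493 - 11216) = √11277 = 3*√1253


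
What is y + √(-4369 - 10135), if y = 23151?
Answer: 23151 + 14*I*√74 ≈ 23151.0 + 120.43*I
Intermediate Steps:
y + √(-4369 - 10135) = 23151 + √(-4369 - 10135) = 23151 + √(-14504) = 23151 + 14*I*√74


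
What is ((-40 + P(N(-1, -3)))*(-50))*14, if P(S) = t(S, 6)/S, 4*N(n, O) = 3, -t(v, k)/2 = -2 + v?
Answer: 77000/3 ≈ 25667.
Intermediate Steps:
t(v, k) = 4 - 2*v (t(v, k) = -2*(-2 + v) = 4 - 2*v)
N(n, O) = ¾ (N(n, O) = (¼)*3 = ¾)
P(S) = (4 - 2*S)/S
((-40 + P(N(-1, -3)))*(-50))*14 = ((-40 + (-2 + 4/(¾)))*(-50))*14 = ((-40 + (-2 + 4*(4/3)))*(-50))*14 = ((-40 + (-2 + 16/3))*(-50))*14 = ((-40 + 10/3)*(-50))*14 = -110/3*(-50)*14 = (5500/3)*14 = 77000/3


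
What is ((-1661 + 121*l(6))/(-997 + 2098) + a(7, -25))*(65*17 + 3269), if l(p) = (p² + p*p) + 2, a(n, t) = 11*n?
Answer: 134238060/367 ≈ 3.6577e+5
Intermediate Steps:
l(p) = 2 + 2*p² (l(p) = (p² + p²) + 2 = 2*p² + 2 = 2 + 2*p²)
((-1661 + 121*l(6))/(-997 + 2098) + a(7, -25))*(65*17 + 3269) = ((-1661 + 121*(2 + 2*6²))/(-997 + 2098) + 11*7)*(65*17 + 3269) = ((-1661 + 121*(2 + 2*36))/1101 + 77)*(1105 + 3269) = ((-1661 + 121*(2 + 72))*(1/1101) + 77)*4374 = ((-1661 + 121*74)*(1/1101) + 77)*4374 = ((-1661 + 8954)*(1/1101) + 77)*4374 = (7293*(1/1101) + 77)*4374 = (2431/367 + 77)*4374 = (30690/367)*4374 = 134238060/367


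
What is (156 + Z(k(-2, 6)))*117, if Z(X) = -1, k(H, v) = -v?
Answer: 18135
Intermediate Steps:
(156 + Z(k(-2, 6)))*117 = (156 - 1)*117 = 155*117 = 18135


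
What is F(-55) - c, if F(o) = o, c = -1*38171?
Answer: 38116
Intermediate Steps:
c = -38171
F(-55) - c = -55 - 1*(-38171) = -55 + 38171 = 38116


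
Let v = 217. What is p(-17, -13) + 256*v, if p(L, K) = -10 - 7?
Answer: 55535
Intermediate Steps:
p(L, K) = -17
p(-17, -13) + 256*v = -17 + 256*217 = -17 + 55552 = 55535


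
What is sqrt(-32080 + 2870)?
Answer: I*sqrt(29210) ≈ 170.91*I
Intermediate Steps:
sqrt(-32080 + 2870) = sqrt(-29210) = I*sqrt(29210)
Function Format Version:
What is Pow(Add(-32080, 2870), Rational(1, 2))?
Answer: Mul(I, Pow(29210, Rational(1, 2))) ≈ Mul(170.91, I)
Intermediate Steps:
Pow(Add(-32080, 2870), Rational(1, 2)) = Pow(-29210, Rational(1, 2)) = Mul(I, Pow(29210, Rational(1, 2)))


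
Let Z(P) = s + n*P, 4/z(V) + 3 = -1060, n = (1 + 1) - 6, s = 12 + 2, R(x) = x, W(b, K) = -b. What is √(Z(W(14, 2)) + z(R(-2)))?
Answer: √79093578/1063 ≈ 8.3664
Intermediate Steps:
s = 14
n = -4 (n = 2 - 6 = -4)
z(V) = -4/1063 (z(V) = 4/(-3 - 1060) = 4/(-1063) = 4*(-1/1063) = -4/1063)
Z(P) = 14 - 4*P
√(Z(W(14, 2)) + z(R(-2))) = √((14 - (-4)*14) - 4/1063) = √((14 - 4*(-14)) - 4/1063) = √((14 + 56) - 4/1063) = √(70 - 4/1063) = √(74406/1063) = √79093578/1063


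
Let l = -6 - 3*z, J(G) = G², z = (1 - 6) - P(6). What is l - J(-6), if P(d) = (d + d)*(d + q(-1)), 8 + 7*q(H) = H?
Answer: 999/7 ≈ 142.71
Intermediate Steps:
q(H) = -8/7 + H/7
P(d) = 2*d*(-9/7 + d) (P(d) = (d + d)*(d + (-8/7 + (⅐)*(-1))) = (2*d)*(d + (-8/7 - ⅐)) = (2*d)*(d - 9/7) = (2*d)*(-9/7 + d) = 2*d*(-9/7 + d))
z = -431/7 (z = (1 - 6) - 2*6*(-9 + 7*6)/7 = -5 - 2*6*(-9 + 42)/7 = -5 - 2*6*33/7 = -5 - 1*396/7 = -5 - 396/7 = -431/7 ≈ -61.571)
l = 1251/7 (l = -6 - 3*(-431/7) = -6 + 1293/7 = 1251/7 ≈ 178.71)
l - J(-6) = 1251/7 - 1*(-6)² = 1251/7 - 1*36 = 1251/7 - 36 = 999/7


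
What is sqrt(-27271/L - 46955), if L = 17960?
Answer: I*sqrt(3786592428790)/8980 ≈ 216.69*I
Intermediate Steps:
sqrt(-27271/L - 46955) = sqrt(-27271/17960 - 46955) = sqrt(-843339071/17960) = I*sqrt(3786592428790)/8980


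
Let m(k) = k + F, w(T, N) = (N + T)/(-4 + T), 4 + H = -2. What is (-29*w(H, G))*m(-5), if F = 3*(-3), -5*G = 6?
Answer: 7308/25 ≈ 292.32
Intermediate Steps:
G = -6/5 (G = -1/5*6 = -6/5 ≈ -1.2000)
F = -9
H = -6 (H = -4 - 2 = -6)
w(T, N) = (N + T)/(-4 + T)
m(k) = -9 + k (m(k) = k - 9 = -9 + k)
(-29*w(H, G))*m(-5) = (-29*(-6/5 - 6)/(-4 - 6))*(-9 - 5) = -29*(-36)/((-10)*5)*(-14) = -(-29)*(-36)/(10*5)*(-14) = -29*18/25*(-14) = -522/25*(-14) = 7308/25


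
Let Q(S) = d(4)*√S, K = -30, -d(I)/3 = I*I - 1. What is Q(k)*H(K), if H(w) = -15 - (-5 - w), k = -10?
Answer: 1800*I*√10 ≈ 5692.1*I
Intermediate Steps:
d(I) = 3 - 3*I² (d(I) = -3*(I*I - 1) = -3*(I² - 1) = -3*(-1 + I²) = 3 - 3*I²)
Q(S) = -45*√S (Q(S) = (3 - 3*4²)*√S = (3 - 3*16)*√S = (3 - 48)*√S = -45*√S)
H(w) = -10 + w (H(w) = -15 + (5 + w) = -10 + w)
Q(k)*H(K) = (-45*I*√10)*(-10 - 30) = -45*I*√10*(-40) = 1800*I*√10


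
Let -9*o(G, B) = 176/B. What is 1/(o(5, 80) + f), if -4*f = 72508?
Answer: -45/815726 ≈ -5.5166e-5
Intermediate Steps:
o(G, B) = -176/(9*B)
f = -18127 (f = -¼*72508 = -18127)
1/(o(5, 80) + f) = 1/(-176/9/80 - 18127) = 1/(-176/9*1/80 - 18127) = 1/(-11/45 - 18127) = 1/(-815726/45) = -45/815726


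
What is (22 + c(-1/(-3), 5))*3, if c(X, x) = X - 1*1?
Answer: 64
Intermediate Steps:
c(X, x) = -1 + X (c(X, x) = X - 1 = -1 + X)
(22 + c(-1/(-3), 5))*3 = (22 + (-1 - 1/(-3)))*3 = (22 + (-1 - 1*(-1/3)))*3 = (22 + (-1 + 1/3))*3 = (22 - 2/3)*3 = (64/3)*3 = 64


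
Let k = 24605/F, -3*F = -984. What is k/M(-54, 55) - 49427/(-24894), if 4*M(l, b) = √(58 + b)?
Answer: 49427/24894 + 24605*√113/9266 ≈ 30.213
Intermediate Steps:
F = 328 (F = -⅓*(-984) = 328)
M(l, b) = √(58 + b)/4
k = 24605/328 ≈ 75.015
k/M(-54, 55) - 49427/(-24894) = 24605/(328*((√(58 + 55)/4))) - 49427/(-24894) = 24605/(328*((√113/4))) - 49427*(-1/24894) = 24605*(4*√113/113)/328 + 49427/24894 = 24605*√113/9266 + 49427/24894 = 49427/24894 + 24605*√113/9266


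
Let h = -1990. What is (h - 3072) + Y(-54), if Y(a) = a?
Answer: -5116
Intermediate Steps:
(h - 3072) + Y(-54) = (-1990 - 3072) - 54 = -5062 - 54 = -5116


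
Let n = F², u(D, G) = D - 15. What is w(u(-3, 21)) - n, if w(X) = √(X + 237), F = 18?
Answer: -324 + √219 ≈ -309.20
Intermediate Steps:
u(D, G) = -15 + D
w(X) = √(237 + X)
n = 324 (n = 18² = 324)
w(u(-3, 21)) - n = √(237 + (-15 - 3)) - 1*324 = √(237 - 18) - 324 = √219 - 324 = -324 + √219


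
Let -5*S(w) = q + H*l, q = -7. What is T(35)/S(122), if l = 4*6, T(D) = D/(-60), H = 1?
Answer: 35/204 ≈ 0.17157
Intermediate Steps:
T(D) = -D/60 (T(D) = D*(-1/60) = -D/60)
l = 24
S(w) = -17/5 (S(w) = -(-7 + 1*24)/5 = -(-7 + 24)/5 = -1/5*17 = -17/5)
T(35)/S(122) = (-1/60*35)/(-17/5) = -7/12*(-5/17) = 35/204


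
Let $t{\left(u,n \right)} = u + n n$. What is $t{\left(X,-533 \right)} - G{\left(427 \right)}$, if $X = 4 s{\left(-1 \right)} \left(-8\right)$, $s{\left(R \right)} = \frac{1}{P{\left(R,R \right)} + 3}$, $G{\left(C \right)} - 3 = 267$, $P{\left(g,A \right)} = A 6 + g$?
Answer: $283827$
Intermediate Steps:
$P{\left(g,A \right)} = g + 6 A$ ($P{\left(g,A \right)} = 6 A + g = g + 6 A$)
$G{\left(C \right)} = 270$ ($G{\left(C \right)} = 3 + 267 = 270$)
$s{\left(R \right)} = \frac{1}{3 + 7 R}$ ($s{\left(R \right)} = \frac{1}{\left(R + 6 R\right) + 3} = \frac{1}{7 R + 3} = \frac{1}{3 + 7 R}$)
$X = 8$ ($X = \frac{4}{3 + 7 \left(-1\right)} \left(-8\right) = \frac{4}{3 - 7} \left(-8\right) = \frac{4}{-4} \left(-8\right) = 4 \left(- \frac{1}{4}\right) \left(-8\right) = \left(-1\right) \left(-8\right) = 8$)
$t{\left(u,n \right)} = u + n^{2}$
$t{\left(X,-533 \right)} - G{\left(427 \right)} = \left(8 + \left(-533\right)^{2}\right) - 270 = \left(8 + 284089\right) - 270 = 284097 - 270 = 283827$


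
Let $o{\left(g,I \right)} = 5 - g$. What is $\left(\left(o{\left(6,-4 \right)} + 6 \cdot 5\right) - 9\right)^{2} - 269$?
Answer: $131$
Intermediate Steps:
$\left(\left(o{\left(6,-4 \right)} + 6 \cdot 5\right) - 9\right)^{2} - 269 = \left(\left(\left(5 - 6\right) + 6 \cdot 5\right) - 9\right)^{2} - 269 = \left(\left(\left(5 - 6\right) + 30\right) - 9\right)^{2} - 269 = \left(\left(-1 + 30\right) - 9\right)^{2} - 269 = \left(29 - 9\right)^{2} - 269 = 20^{2} - 269 = 400 - 269 = 131$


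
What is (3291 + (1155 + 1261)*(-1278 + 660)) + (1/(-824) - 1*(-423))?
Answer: -1227244177/824 ≈ -1.4894e+6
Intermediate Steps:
(3291 + (1155 + 1261)*(-1278 + 660)) + (1/(-824) - 1*(-423)) = (3291 + 2416*(-618)) + (-1/824 + 423) = (3291 - 1493088) + 348551/824 = -1489797 + 348551/824 = -1227244177/824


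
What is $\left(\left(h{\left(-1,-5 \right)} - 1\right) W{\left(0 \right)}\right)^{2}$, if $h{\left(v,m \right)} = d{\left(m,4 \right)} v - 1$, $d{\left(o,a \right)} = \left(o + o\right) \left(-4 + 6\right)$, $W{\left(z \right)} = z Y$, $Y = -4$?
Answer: $0$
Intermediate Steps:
$W{\left(z \right)} = - 4 z$ ($W{\left(z \right)} = z \left(-4\right) = - 4 z$)
$d{\left(o,a \right)} = 4 o$ ($d{\left(o,a \right)} = 2 o 2 = 4 o$)
$h{\left(v,m \right)} = -1 + 4 m v$ ($h{\left(v,m \right)} = 4 m v - 1 = -1 + 4 m v$)
$\left(\left(h{\left(-1,-5 \right)} - 1\right) W{\left(0 \right)}\right)^{2} = \left(\left(\left(-1 + 4 \left(-5\right) \left(-1\right)\right) - 1\right) \left(\left(-4\right) 0\right)\right)^{2} = \left(\left(\left(-1 + 20\right) - 1\right) 0\right)^{2} = \left(\left(19 - 1\right) 0\right)^{2} = \left(18 \cdot 0\right)^{2} = 0^{2} = 0$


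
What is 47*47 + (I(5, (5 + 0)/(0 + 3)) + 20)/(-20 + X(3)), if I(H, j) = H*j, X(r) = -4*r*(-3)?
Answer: 106117/48 ≈ 2210.8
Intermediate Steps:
X(r) = 12*r
47*47 + (I(5, (5 + 0)/(0 + 3)) + 20)/(-20 + X(3)) = 47*47 + (5*((5 + 0)/(0 + 3)) + 20)/(-20 + 12*3) = 2209 + (5*(5/3) + 20)/(-20 + 36) = 2209 + (5*(5*(⅓)) + 20)/16 = 2209 + (5*(5/3) + 20)*(1/16) = 2209 + (25/3 + 20)*(1/16) = 2209 + (85/3)*(1/16) = 2209 + 85/48 = 106117/48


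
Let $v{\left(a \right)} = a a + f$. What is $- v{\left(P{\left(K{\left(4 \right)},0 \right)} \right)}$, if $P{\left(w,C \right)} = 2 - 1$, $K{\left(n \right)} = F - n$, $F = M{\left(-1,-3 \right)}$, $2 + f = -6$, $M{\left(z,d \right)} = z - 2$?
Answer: $7$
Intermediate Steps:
$M{\left(z,d \right)} = -2 + z$
$f = -8$ ($f = -2 - 6 = -8$)
$F = -3$ ($F = -2 - 1 = -3$)
$K{\left(n \right)} = -3 - n$
$P{\left(w,C \right)} = 1$
$v{\left(a \right)} = -8 + a^{2}$ ($v{\left(a \right)} = a a - 8 = a^{2} - 8 = -8 + a^{2}$)
$- v{\left(P{\left(K{\left(4 \right)},0 \right)} \right)} = - (-8 + 1^{2}) = - (-8 + 1) = \left(-1\right) \left(-7\right) = 7$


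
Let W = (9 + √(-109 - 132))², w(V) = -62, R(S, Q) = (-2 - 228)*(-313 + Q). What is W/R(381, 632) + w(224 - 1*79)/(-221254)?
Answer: 181589/73788209 - 9*I*√241/36685 ≈ 0.0024609 - 0.0038086*I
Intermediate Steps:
R(S, Q) = 71990 - 230*Q (R(S, Q) = -230*(-313 + Q) = 71990 - 230*Q)
W = (9 + I*√241)² (W = (9 + √(-241))² = (9 + I*√241)² ≈ -160.0 + 279.44*I)
W/R(381, 632) + w(224 - 1*79)/(-221254) = (9 + I*√241)²/(71990 - 230*632) - 62/(-221254) = (9 + I*√241)²/(71990 - 145360) - 62*(-1/221254) = (9 + I*√241)²/(-73370) + 31/110627 = (9 + I*√241)²*(-1/73370) + 31/110627 = -(9 + I*√241)²/73370 + 31/110627 = 31/110627 - (9 + I*√241)²/73370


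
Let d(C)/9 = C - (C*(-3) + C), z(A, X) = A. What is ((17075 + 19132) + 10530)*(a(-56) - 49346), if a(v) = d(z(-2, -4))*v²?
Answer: -10220914530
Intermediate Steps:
d(C) = 27*C (d(C) = 9*(C - (C*(-3) + C)) = 9*(C - (-3*C + C)) = 9*(C - (-2)*C) = 9*(C + 2*C) = 9*(3*C) = 27*C)
a(v) = -54*v² (a(v) = (27*(-2))*v² = -54*v²)
((17075 + 19132) + 10530)*(a(-56) - 49346) = ((17075 + 19132) + 10530)*(-54*(-56)² - 49346) = (36207 + 10530)*(-54*3136 - 49346) = 46737*(-169344 - 49346) = 46737*(-218690) = -10220914530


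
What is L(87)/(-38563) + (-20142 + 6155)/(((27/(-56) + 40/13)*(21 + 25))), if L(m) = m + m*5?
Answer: -196357247218/1675446661 ≈ -117.20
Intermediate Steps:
L(m) = 6*m (L(m) = m + 5*m = 6*m)
L(87)/(-38563) + (-20142 + 6155)/(((27/(-56) + 40/13)*(21 + 25))) = (6*87)/(-38563) + (-20142 + 6155)/(((27/(-56) + 40/13)*(21 + 25))) = 522*(-1/38563) - 13987*1/(46*(27*(-1/56) + 40*(1/13))) = -522/38563 - 13987*1/(46*(-27/56 + 40/13)) = -522/38563 - 13987/((1889/728)*46) = -522/38563 - 13987/43447/364 = -522/38563 - 13987*364/43447 = -522/38563 - 5091268/43447 = -196357247218/1675446661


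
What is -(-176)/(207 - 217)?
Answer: -88/5 ≈ -17.600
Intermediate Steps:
-(-176)/(207 - 217) = -(-176)/(-10) = -(-176)*(-1)/10 = -1*88/5 = -88/5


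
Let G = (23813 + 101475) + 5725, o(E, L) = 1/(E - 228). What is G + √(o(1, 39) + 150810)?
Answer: 131013 + √7771088263/227 ≈ 1.3140e+5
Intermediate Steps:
o(E, L) = 1/(-228 + E)
G = 131013 (G = 125288 + 5725 = 131013)
G + √(o(1, 39) + 150810) = 131013 + √(1/(-228 + 1) + 150810) = 131013 + √(1/(-227) + 150810) = 131013 + √(-1/227 + 150810) = 131013 + √(34233869/227) = 131013 + √7771088263/227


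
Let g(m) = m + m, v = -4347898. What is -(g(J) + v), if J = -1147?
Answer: 4350192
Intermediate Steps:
g(m) = 2*m
-(g(J) + v) = -(2*(-1147) - 4347898) = -(-2294 - 4347898) = -1*(-4350192) = 4350192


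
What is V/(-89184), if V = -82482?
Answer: 13747/14864 ≈ 0.92485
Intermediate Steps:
V/(-89184) = -82482/(-89184) = -82482*(-1/89184) = 13747/14864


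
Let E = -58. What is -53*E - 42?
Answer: 3032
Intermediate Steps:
-53*E - 42 = -53*(-58) - 42 = 3074 - 42 = 3032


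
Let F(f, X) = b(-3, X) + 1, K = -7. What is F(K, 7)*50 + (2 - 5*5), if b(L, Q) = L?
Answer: -123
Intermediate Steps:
F(f, X) = -2 (F(f, X) = -3 + 1 = -2)
F(K, 7)*50 + (2 - 5*5) = -2*50 + (2 - 5*5) = -100 + (2 - 25) = -100 - 23 = -123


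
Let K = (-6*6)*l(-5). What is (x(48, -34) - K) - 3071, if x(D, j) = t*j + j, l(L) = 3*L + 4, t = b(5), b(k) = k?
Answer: -3671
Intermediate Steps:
t = 5
l(L) = 4 + 3*L
K = 396 (K = (-6*6)*(4 + 3*(-5)) = -36*(4 - 15) = -36*(-11) = 396)
x(D, j) = 6*j (x(D, j) = 5*j + j = 6*j)
(x(48, -34) - K) - 3071 = (6*(-34) - 1*396) - 3071 = (-204 - 396) - 3071 = -600 - 3071 = -3671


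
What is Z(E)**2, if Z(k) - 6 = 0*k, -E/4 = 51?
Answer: 36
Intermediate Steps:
E = -204 (E = -4*51 = -204)
Z(k) = 6 (Z(k) = 6 + 0*k = 6 + 0 = 6)
Z(E)**2 = 6**2 = 36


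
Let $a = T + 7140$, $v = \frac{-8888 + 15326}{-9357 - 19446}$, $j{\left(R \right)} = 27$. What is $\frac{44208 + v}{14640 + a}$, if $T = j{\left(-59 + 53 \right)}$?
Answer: $\frac{424438862}{209369007} \approx 2.0272$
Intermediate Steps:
$v = - \frac{2146}{9601}$ ($v = \frac{6438}{-28803} = 6438 \left(- \frac{1}{28803}\right) = - \frac{2146}{9601} \approx -0.22352$)
$T = 27$
$a = 7167$ ($a = 27 + 7140 = 7167$)
$\frac{44208 + v}{14640 + a} = \frac{44208 - \frac{2146}{9601}}{14640 + 7167} = \frac{424438862}{9601 \cdot 21807} = \frac{424438862}{9601} \cdot \frac{1}{21807} = \frac{424438862}{209369007}$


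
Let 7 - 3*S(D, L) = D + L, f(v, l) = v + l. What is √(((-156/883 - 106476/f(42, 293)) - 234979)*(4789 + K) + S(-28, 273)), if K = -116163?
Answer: 4*√1289833887672839229990/887415 ≈ 1.6188e+5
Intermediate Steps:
f(v, l) = l + v
S(D, L) = 7/3 - D/3 - L/3 (S(D, L) = 7/3 - (D + L)/3 = 7/3 + (-D/3 - L/3) = 7/3 - D/3 - L/3)
√(((-156/883 - 106476/f(42, 293)) - 234979)*(4789 + K) + S(-28, 273)) = √(((-156/883 - 106476/(293 + 42)) - 234979)*(4789 - 116163) + (7/3 - ⅓*(-28) - ⅓*273)) = √(((-156*1/883 - 106476/335) - 234979)*(-111374) + (7/3 + 28/3 - 91)) = √(((-156/883 - 106476*1/335) - 234979)*(-111374) - 238/3) = √(((-156/883 - 106476/335) - 234979)*(-111374) - 238/3) = √((-94070568/295805 - 234979)*(-111374) - 238/3) = √(-69602033663/295805*(-111374) - 238/3) = √(7751856897182962/295805 - 238/3) = √(23255570621147296/887415) = 4*√1289833887672839229990/887415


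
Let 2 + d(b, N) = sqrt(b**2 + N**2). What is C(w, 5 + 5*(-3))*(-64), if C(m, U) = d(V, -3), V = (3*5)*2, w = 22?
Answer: 128 - 192*sqrt(101) ≈ -1801.6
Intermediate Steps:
V = 30 (V = 15*2 = 30)
d(b, N) = -2 + sqrt(N**2 + b**2) (d(b, N) = -2 + sqrt(b**2 + N**2) = -2 + sqrt(N**2 + b**2))
C(m, U) = -2 + 3*sqrt(101) (C(m, U) = -2 + sqrt((-3)**2 + 30**2) = -2 + sqrt(9 + 900) = -2 + sqrt(909) = -2 + 3*sqrt(101))
C(w, 5 + 5*(-3))*(-64) = (-2 + 3*sqrt(101))*(-64) = 128 - 192*sqrt(101)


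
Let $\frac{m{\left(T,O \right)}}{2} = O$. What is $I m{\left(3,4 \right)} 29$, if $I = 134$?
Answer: $31088$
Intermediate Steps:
$m{\left(T,O \right)} = 2 O$
$I m{\left(3,4 \right)} 29 = 134 \cdot 2 \cdot 4 \cdot 29 = 134 \cdot 8 \cdot 29 = 1072 \cdot 29 = 31088$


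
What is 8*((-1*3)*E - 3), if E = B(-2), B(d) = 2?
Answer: -72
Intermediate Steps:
E = 2
8*((-1*3)*E - 3) = 8*(-1*3*2 - 3) = 8*(-3*2 - 3) = 8*(-6 - 3) = 8*(-9) = -72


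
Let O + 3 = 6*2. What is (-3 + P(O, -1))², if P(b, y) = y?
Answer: 16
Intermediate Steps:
O = 9 (O = -3 + 6*2 = -3 + 12 = 9)
(-3 + P(O, -1))² = (-3 - 1)² = (-4)² = 16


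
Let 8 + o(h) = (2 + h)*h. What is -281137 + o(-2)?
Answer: -281145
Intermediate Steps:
o(h) = -8 + h*(2 + h) (o(h) = -8 + (2 + h)*h = -8 + h*(2 + h))
-281137 + o(-2) = -281137 + (-8 + (-2)² + 2*(-2)) = -281137 + (-8 + 4 - 4) = -281137 - 8 = -281145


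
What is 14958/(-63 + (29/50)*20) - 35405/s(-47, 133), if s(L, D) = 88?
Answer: -15680605/22616 ≈ -693.34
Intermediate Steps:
14958/(-63 + (29/50)*20) - 35405/s(-47, 133) = 14958/(-63 + (29/50)*20) - 35405/88 = 14958/(-63 + 58/5) - 35405/88 = 14958/(-257/5) - 35405/88 = 14958*(-5/257) - 35405/88 = -74790/257 - 35405/88 = -15680605/22616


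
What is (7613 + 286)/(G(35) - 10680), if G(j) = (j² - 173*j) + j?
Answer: -7899/15475 ≈ -0.51044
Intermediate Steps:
G(j) = j² - 172*j
(7613 + 286)/(G(35) - 10680) = (7613 + 286)/(35*(-172 + 35) - 10680) = 7899/(35*(-137) - 10680) = 7899/(-4795 - 10680) = 7899/(-15475) = 7899*(-1/15475) = -7899/15475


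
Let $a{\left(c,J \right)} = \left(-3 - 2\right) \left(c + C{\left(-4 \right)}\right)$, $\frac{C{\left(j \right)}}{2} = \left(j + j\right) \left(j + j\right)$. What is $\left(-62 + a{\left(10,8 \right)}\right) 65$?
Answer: $-48880$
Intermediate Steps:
$C{\left(j \right)} = 8 j^{2}$ ($C{\left(j \right)} = 2 \left(j + j\right) \left(j + j\right) = 2 \cdot 2 j 2 j = 2 \cdot 4 j^{2} = 8 j^{2}$)
$a{\left(c,J \right)} = -640 - 5 c$ ($a{\left(c,J \right)} = \left(-3 - 2\right) \left(c + 8 \left(-4\right)^{2}\right) = - 5 \left(c + 8 \cdot 16\right) = - 5 \left(c + 128\right) = - 5 \left(128 + c\right) = -640 - 5 c$)
$\left(-62 + a{\left(10,8 \right)}\right) 65 = \left(-62 - 690\right) 65 = \left(-752\right) 65 = -48880$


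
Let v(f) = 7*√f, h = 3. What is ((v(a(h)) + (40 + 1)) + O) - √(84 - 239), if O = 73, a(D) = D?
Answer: 114 + 7*√3 - I*√155 ≈ 126.12 - 12.45*I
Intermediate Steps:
((v(a(h)) + (40 + 1)) + O) - √(84 - 239) = ((7*√3 + (40 + 1)) + 73) - √(84 - 239) = ((7*√3 + 41) + 73) - √(-155) = ((41 + 7*√3) + 73) - I*√155 = (114 + 7*√3) - I*√155 = 114 + 7*√3 - I*√155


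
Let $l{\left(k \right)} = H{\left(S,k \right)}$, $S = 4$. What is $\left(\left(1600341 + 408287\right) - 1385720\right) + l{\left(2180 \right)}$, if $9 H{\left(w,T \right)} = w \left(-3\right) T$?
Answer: $\frac{1860004}{3} \approx 6.2 \cdot 10^{5}$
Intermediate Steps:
$H{\left(w,T \right)} = - \frac{T w}{3}$ ($H{\left(w,T \right)} = \frac{w \left(-3\right) T}{9} = \frac{- 3 w T}{9} = \frac{\left(-3\right) T w}{9} = - \frac{T w}{3}$)
$l{\left(k \right)} = - \frac{4 k}{3}$ ($l{\left(k \right)} = \left(- \frac{1}{3}\right) k 4 = - \frac{4 k}{3}$)
$\left(\left(1600341 + 408287\right) - 1385720\right) + l{\left(2180 \right)} = \left(\left(1600341 + 408287\right) - 1385720\right) - \frac{8720}{3} = \left(2008628 - 1385720\right) - \frac{8720}{3} = 622908 - \frac{8720}{3} = \frac{1860004}{3}$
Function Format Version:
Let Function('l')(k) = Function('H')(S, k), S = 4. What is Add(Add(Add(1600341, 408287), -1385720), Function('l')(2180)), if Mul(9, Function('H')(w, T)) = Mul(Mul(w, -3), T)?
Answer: Rational(1860004, 3) ≈ 6.2000e+5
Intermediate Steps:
Function('H')(w, T) = Mul(Rational(-1, 3), T, w) (Function('H')(w, T) = Mul(Rational(1, 9), Mul(Mul(w, -3), T)) = Mul(Rational(1, 9), Mul(Mul(-3, w), T)) = Mul(Rational(1, 9), Mul(-3, T, w)) = Mul(Rational(-1, 3), T, w))
Function('l')(k) = Mul(Rational(-4, 3), k) (Function('l')(k) = Mul(Rational(-1, 3), k, 4) = Mul(Rational(-4, 3), k))
Add(Add(Add(1600341, 408287), -1385720), Function('l')(2180)) = Add(Add(Add(1600341, 408287), -1385720), Mul(Rational(-4, 3), 2180)) = Add(Add(2008628, -1385720), Rational(-8720, 3)) = Add(622908, Rational(-8720, 3)) = Rational(1860004, 3)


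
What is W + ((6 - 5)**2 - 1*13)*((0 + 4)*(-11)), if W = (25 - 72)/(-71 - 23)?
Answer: 1057/2 ≈ 528.50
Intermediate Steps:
W = 1/2 (W = -47/(-94) = -47*(-1/94) = 1/2 ≈ 0.50000)
W + ((6 - 5)**2 - 1*13)*((0 + 4)*(-11)) = 1/2 + ((6 - 5)**2 - 1*13)*((0 + 4)*(-11)) = 1/2 + (1**2 - 13)*(4*(-11)) = 1/2 + (1 - 13)*(-44) = 1/2 - 12*(-44) = 1/2 + 528 = 1057/2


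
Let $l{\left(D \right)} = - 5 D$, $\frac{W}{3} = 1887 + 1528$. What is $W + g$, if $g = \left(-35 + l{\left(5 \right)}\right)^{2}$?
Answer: $13845$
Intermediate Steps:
$W = 10245$ ($W = 3 \left(1887 + 1528\right) = 3 \cdot 3415 = 10245$)
$g = 3600$ ($g = \left(-35 - 25\right)^{2} = \left(-60\right)^{2} = 3600$)
$W + g = 10245 + 3600 = 13845$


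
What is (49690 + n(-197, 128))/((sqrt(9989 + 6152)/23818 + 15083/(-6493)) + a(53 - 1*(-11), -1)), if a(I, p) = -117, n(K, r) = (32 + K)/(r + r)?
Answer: -453773112714588491495785/1089681115936743066864 - 1277319156243185395*sqrt(16141)/8717448927493944534912 ≈ -416.45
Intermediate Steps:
n(K, r) = (32 + K)/(2*r) (n(K, r) = (32 + K)/((2*r)) = (32 + K)*(1/(2*r)) = (32 + K)/(2*r))
(49690 + n(-197, 128))/((sqrt(9989 + 6152)/23818 + 15083/(-6493)) + a(53 - 1*(-11), -1)) = (49690 + (1/2)*(32 - 197)/128)/((sqrt(9989 + 6152)/23818 + 15083/(-6493)) - 117) = (49690 + (1/2)*(1/128)*(-165))/((sqrt(16141)*(1/23818) + 15083*(-1/6493)) - 117) = (49690 - 165/256)/((sqrt(16141)/23818 - 15083/6493) - 117) = 12720475/(256*((-15083/6493 + sqrt(16141)/23818) - 117)) = 12720475/(256*(-774764/6493 + sqrt(16141)/23818))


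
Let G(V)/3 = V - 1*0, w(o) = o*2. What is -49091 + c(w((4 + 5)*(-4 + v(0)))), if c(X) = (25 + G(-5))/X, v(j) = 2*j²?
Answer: -1767281/36 ≈ -49091.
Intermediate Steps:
w(o) = 2*o
G(V) = 3*V (G(V) = 3*(V - 1*0) = 3*(V + 0) = 3*V)
c(X) = 10/X (c(X) = (25 + 3*(-5))/X = (25 - 15)/X = 10/X)
-49091 + c(w((4 + 5)*(-4 + v(0)))) = -49091 + 10/((2*((4 + 5)*(-4 + 2*0²)))) = -49091 + 10/((2*(9*(-4 + 2*0)))) = -49091 + 10/((2*(9*(-4 + 0)))) = -49091 + 10/((2*(9*(-4)))) = -49091 + 10/((2*(-36))) = -49091 + 10/(-72) = -49091 + 10*(-1/72) = -49091 - 5/36 = -1767281/36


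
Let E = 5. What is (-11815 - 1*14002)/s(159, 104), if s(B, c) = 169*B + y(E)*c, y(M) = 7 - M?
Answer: -25817/27079 ≈ -0.95340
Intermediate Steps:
s(B, c) = 2*c + 169*B (s(B, c) = 169*B + (7 - 1*5)*c = 169*B + (7 - 5)*c = 169*B + 2*c = 2*c + 169*B)
(-11815 - 1*14002)/s(159, 104) = (-11815 - 1*14002)/(2*104 + 169*159) = (-11815 - 14002)/(208 + 26871) = -25817/27079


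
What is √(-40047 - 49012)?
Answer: I*√89059 ≈ 298.43*I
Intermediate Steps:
√(-40047 - 49012) = √(-89059) = I*√89059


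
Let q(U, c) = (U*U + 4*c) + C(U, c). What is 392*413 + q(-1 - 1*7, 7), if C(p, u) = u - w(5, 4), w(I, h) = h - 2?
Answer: 161993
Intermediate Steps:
w(I, h) = -2 + h
C(p, u) = -2 + u (C(p, u) = u - (-2 + 4) = u - 1*2 = u - 2 = -2 + u)
q(U, c) = -2 + U² + 5*c (q(U, c) = (U*U + 4*c) + (-2 + c) = (U² + 4*c) + (-2 + c) = -2 + U² + 5*c)
392*413 + q(-1 - 1*7, 7) = 392*413 + (-2 + (-1 - 1*7)² + 5*7) = 161896 + (-2 + (-1 - 7)² + 35) = 161896 + (-2 + (-8)² + 35) = 161896 + (-2 + 64 + 35) = 161896 + 97 = 161993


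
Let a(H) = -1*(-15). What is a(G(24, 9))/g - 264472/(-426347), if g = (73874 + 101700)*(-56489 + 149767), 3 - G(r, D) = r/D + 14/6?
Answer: 4331308615825189/6982366495147484 ≈ 0.62032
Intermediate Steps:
G(r, D) = ⅔ - r/D (G(r, D) = 3 - (r/D + 14/6) = 3 - (r/D + 14*(⅙)) = 3 - (r/D + 7/3) = 3 - (7/3 + r/D) = 3 + (-7/3 - r/D) = ⅔ - r/D)
a(H) = 15
g = 16377191572 (g = 175574*93278 = 16377191572)
a(G(24, 9))/g - 264472/(-426347) = 15/16377191572 - 264472/(-426347) = 15*(1/16377191572) - 264472*(-1/426347) = 15/16377191572 + 264472/426347 = 4331308615825189/6982366495147484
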